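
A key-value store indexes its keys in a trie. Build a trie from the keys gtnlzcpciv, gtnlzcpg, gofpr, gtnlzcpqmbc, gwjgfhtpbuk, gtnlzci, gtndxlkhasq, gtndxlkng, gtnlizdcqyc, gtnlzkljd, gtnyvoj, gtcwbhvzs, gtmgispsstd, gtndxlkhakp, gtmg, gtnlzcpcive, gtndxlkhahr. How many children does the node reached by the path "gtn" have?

3

The children of the "gtn" node are the distinct next characters among strings starting with "gtn".
Distinct next characters after "gtn": d, l, y.
That node has 3 child edges.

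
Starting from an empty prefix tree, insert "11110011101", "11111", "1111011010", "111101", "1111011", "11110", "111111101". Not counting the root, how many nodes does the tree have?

Count nodes per top-level branch (shared prefixes stored once):
  '1'-branch (11110, 11110011101, 111101, 1111011, 1111011010, 11111, 111111101): 21 nodes
Sum: 21

21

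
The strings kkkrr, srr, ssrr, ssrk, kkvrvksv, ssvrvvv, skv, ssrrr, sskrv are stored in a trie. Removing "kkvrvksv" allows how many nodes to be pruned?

Walk "kkvrvksv" from the leaf back toward the root, removing each node that no remaining word uses.
The suffix "vrvksv" (6 nodes) is used only by "kkvrvksv"; the node for "kk" still has the child "k", so pruning stops there.
Nodes removed: 6

6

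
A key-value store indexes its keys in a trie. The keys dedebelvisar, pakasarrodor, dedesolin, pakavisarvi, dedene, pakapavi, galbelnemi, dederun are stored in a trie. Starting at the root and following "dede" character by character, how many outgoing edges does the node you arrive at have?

4

Follow the path "dede" to its node, then look at its outgoing edges.
Distinct next characters after "dede": b, n, r, s.
That node has 4 child edges.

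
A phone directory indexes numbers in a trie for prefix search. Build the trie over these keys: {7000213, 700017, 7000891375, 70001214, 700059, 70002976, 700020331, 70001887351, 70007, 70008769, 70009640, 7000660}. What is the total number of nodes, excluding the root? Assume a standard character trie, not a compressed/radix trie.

44

For each word, the new-node count is its length minus the longest prefix already in the trie:
  "7000213" → 7 new (7, 0, 0, 0, 2, 1, 3)
  "700017" → prefix "7000" already present; 2 new (1, 7)
  "7000891375" → prefix "7000" already present; 6 new (8, 9, 1, 3, 7, 5)
  "70001214" → prefix "70001" already present; 3 new (2, 1, 4)
  "700059" → prefix "7000" already present; 2 new (5, 9)
  "70002976" → prefix "70002" already present; 3 new (9, 7, 6)
  "700020331" → prefix "70002" already present; 4 new (0, 3, 3, 1)
  "70001887351" → prefix "70001" already present; 6 new (8, 8, 7, 3, 5, 1)
  "70007" → prefix "7000" already present; 1 new (7)
  "70008769" → prefix "70008" already present; 3 new (7, 6, 9)
  "70009640" → prefix "7000" already present; 4 new (9, 6, 4, 0)
  "7000660" → prefix "7000" already present; 3 new (6, 6, 0)
Total nodes = 7 + 2 + 6 + 3 + 2 + 3 + 4 + 6 + 1 + 3 + 4 + 3 = 44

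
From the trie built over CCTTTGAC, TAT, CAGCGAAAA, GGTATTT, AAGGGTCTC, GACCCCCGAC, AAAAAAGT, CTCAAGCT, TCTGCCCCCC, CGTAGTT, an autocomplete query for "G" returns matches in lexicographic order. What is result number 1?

GACCCCCGAC

Words with prefix "G", in lexicographic order: "GACCCCCGAC", "GGTATTT"
The 1st is GACCCCCGAC.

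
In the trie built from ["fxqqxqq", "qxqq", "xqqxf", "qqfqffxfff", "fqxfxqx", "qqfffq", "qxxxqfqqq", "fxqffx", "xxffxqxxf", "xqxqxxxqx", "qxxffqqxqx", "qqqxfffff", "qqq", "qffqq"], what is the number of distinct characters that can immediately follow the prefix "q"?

Follow the path "q" to its node, then look at its outgoing edges.
Distinct next characters after "q": f, q, x.
That node has 3 child edges.

3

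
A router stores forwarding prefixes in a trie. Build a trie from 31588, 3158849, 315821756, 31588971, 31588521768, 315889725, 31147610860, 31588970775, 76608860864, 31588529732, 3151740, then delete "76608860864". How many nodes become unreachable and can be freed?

A node on "76608860864"'s path can go only if nothing else ends at it or branches off below it.
No other word shares any prefix with "76608860864", so all 11 of its nodes go.
Nodes removed: 11

11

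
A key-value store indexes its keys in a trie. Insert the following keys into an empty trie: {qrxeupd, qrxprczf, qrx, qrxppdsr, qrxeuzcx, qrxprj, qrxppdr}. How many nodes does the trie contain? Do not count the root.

21

For each word, the new-node count is its length minus the longest prefix already in the trie:
  "qrxeupd" → 7 new (q, r, x, e, u, p, d)
  "qrxprczf" → prefix "qrx" already present; 5 new (p, r, c, z, f)
  "qrx" → prefix "qrx" already present; 0 new (none)
  "qrxppdsr" → prefix "qrxp" already present; 4 new (p, d, s, r)
  "qrxeuzcx" → prefix "qrxeu" already present; 3 new (z, c, x)
  "qrxprj" → prefix "qrxpr" already present; 1 new (j)
  "qrxppdr" → prefix "qrxppd" already present; 1 new (r)
Total nodes = 7 + 5 + 0 + 4 + 3 + 1 + 1 = 21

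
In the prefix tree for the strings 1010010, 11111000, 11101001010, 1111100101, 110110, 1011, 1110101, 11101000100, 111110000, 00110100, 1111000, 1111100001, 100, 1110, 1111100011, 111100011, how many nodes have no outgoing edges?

12

A leaf is a node with no children — equivalently, the end of a word that is not a proper prefix of any other stored word.
Those words: "00110100", "100", "1010010", "1011", "110110", "11101000100", "11101001010", "1110101", "111100011", "1111100001", "1111100011", "1111100101"
Leaf count: 12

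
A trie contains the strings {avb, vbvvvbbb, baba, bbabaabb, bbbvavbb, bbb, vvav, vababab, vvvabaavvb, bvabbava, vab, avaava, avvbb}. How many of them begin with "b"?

5

Walk to "b"; the words in its subtree are exactly those with that prefix.
Matches: "baba", "bbabaabb", "bbb", "bbbvavbb", "bvabbava"
Count: 5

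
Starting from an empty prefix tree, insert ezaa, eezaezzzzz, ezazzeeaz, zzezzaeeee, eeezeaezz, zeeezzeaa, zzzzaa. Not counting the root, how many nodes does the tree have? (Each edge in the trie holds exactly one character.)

Count nodes per top-level branch (shared prefixes stored once):
  'e'-branch (eeezeaezz, eezaezzzzz, ezaa, ezazzeeaz): 26 nodes
  'z'-branch (zeeezzeaa, zzezzaeeee, zzzzaa): 22 nodes
Sum: 48

48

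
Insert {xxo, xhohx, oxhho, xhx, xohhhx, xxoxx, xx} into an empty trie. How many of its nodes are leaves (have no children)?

5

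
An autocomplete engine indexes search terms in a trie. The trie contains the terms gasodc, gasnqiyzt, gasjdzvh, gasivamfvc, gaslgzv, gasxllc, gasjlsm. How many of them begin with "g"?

7

Traverse to the node for "g", then collect every word in that subtree.
Words under "g": gasivamfvc, gasjdzvh, gasjlsm, gaslgzv, gasnqiyzt, gasodc, gasxllc
Count: 7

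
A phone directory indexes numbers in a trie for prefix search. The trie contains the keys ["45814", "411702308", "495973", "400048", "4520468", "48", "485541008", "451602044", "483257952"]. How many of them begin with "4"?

9

Walk to "4"; the words in its subtree are exactly those with that prefix.
Matches: "400048", "411702308", "451602044", "4520468", "45814", "48", "483257952", "485541008", "495973"
Count: 9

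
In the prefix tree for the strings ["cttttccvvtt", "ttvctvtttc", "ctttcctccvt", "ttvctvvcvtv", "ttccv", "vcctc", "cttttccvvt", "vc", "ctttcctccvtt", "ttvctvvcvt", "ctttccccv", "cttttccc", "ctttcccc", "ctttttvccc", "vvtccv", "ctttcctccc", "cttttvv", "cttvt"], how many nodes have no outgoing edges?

A leaf is a node with no children — equivalently, the end of a word that is not a proper prefix of any other stored word.
Those words: "ctttccccv", "ctttcctccc", "ctttcctccvtt", "cttttccc", "cttttccvvtt", "ctttttvccc", "cttttvv", "cttvt", "ttccv", "ttvctvtttc", "ttvctvvcvtv", "vcctc", "vvtccv"
Leaf count: 13

13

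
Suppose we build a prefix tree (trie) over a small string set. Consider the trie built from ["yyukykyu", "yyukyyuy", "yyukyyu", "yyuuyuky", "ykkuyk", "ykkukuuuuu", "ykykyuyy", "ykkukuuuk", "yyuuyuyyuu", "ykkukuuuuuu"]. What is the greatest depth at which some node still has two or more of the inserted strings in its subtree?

Look for the deepest trie node that still has at least two words in its subtree.
e.g. "ykkukuuuuu" and "ykkukuuuuuu" share the prefix "ykkukuuuuu" of length 10; no pair shares a longer one.
Longest shared-prefix length: 10

10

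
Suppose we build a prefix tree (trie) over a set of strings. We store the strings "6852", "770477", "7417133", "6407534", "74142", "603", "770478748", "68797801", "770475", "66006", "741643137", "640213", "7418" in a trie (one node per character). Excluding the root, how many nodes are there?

51

Insert word by word; a character creates a node only if that edge doesn't already exist:
  "6852" → 4 new (6, 8, 5, 2)
  "770477" → 6 new (7, 7, 0, 4, 7, 7)
  "7417133" → prefix "7" already present; 6 new (4, 1, 7, 1, 3, 3)
  "6407534" → prefix "6" already present; 6 new (4, 0, 7, 5, 3, 4)
  "74142" → prefix "741" already present; 2 new (4, 2)
  "603" → prefix "6" already present; 2 new (0, 3)
  "770478748" → prefix "77047" already present; 4 new (8, 7, 4, 8)
  "68797801" → prefix "68" already present; 6 new (7, 9, 7, 8, 0, 1)
  "770475" → prefix "77047" already present; 1 new (5)
  "66006" → prefix "6" already present; 4 new (6, 0, 0, 6)
  "741643137" → prefix "741" already present; 6 new (6, 4, 3, 1, 3, 7)
  "640213" → prefix "640" already present; 3 new (2, 1, 3)
  "7418" → prefix "741" already present; 1 new (8)
Total nodes = 4 + 6 + 6 + 6 + 2 + 2 + 4 + 6 + 1 + 4 + 6 + 3 + 1 = 51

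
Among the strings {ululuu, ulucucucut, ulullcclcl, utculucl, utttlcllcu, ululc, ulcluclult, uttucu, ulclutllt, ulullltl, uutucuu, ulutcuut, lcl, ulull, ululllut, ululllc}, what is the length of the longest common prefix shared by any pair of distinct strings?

6

Equivalently: take the maximum, over all pairs, of their longest common prefix length.
e.g. "ululllc" and "ulullltl" share the prefix "ululll" of length 6; no pair shares a longer one.
Longest shared-prefix length: 6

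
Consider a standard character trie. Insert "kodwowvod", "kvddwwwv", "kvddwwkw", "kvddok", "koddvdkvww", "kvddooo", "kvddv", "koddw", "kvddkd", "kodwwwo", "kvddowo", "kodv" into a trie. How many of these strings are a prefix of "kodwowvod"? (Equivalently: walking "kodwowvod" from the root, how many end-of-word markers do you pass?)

1

Walk "kodwowvod" from the root; an end-of-word marker is hit whenever a stored word is a prefix of "kodwowvod".
Prefixes of the query that are stored words: "kodwowvod"
Count: 1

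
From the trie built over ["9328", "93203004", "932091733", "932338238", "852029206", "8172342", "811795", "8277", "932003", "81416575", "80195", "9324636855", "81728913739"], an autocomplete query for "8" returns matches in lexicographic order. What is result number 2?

Words with prefix "8", in lexicographic order: "80195", "811795", "81416575", "8172342", "81728913739", "8277", "852029206"
Position 2: 811795

811795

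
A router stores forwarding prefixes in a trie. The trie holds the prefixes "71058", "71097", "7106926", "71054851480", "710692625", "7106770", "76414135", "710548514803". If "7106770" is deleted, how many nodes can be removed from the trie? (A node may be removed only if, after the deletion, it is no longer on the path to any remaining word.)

3

Walk "7106770" from the leaf back toward the root, removing each node that no remaining word uses.
The suffix "770" (3 nodes) is used only by "7106770"; the node for "7106" still has the child "9", so pruning stops there.
Nodes removed: 3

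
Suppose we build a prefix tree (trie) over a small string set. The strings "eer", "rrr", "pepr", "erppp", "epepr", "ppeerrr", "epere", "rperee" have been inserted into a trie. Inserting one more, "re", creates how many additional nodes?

1

The longest prefix of "re" already in the trie is "r" (length 1).
New nodes needed: |"re"| − 1 = 2 − 1 = 1.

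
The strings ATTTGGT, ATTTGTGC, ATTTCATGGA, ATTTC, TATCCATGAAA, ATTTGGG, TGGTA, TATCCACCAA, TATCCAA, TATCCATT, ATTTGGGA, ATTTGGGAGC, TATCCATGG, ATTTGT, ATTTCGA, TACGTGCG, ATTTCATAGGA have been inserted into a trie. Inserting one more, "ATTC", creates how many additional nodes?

1

"ATT" is already a path in the trie; the remaining "C" must be added.
So 4 − 3 = 1 new nodes.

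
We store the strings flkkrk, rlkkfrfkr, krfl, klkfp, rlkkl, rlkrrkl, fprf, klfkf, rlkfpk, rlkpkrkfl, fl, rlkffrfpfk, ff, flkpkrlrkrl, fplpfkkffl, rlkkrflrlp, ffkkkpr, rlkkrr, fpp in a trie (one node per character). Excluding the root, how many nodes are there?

79

Trace insertions, counting only characters that open a new branch:
  "flkkrk" → 6 new (f, l, k, k, r, k)
  "rlkkfrfkr" → 9 new (r, l, k, k, f, r, f, k, r)
  "krfl" → 4 new (k, r, f, l)
  "klkfp" → prefix "k" already present; 4 new (l, k, f, p)
  "rlkkl" → prefix "rlkk" already present; 1 new (l)
  "rlkrrkl" → prefix "rlk" already present; 4 new (r, r, k, l)
  "fprf" → prefix "f" already present; 3 new (p, r, f)
  "klfkf" → prefix "kl" already present; 3 new (f, k, f)
  "rlkfpk" → prefix "rlk" already present; 3 new (f, p, k)
  "rlkpkrkfl" → prefix "rlk" already present; 6 new (p, k, r, k, f, l)
  "fl" → prefix "fl" already present; 0 new (none)
  "rlkffrfpfk" → prefix "rlkf" already present; 6 new (f, r, f, p, f, k)
  "ff" → prefix "f" already present; 1 new (f)
  "flkpkrlrkrl" → prefix "flk" already present; 8 new (p, k, r, l, r, k, r, l)
  "fplpfkkffl" → prefix "fp" already present; 8 new (l, p, f, k, k, f, f, l)
  "rlkkrflrlp" → prefix "rlkk" already present; 6 new (r, f, l, r, l, p)
  "ffkkkpr" → prefix "ff" already present; 5 new (k, k, k, p, r)
  "rlkkrr" → prefix "rlkkr" already present; 1 new (r)
  "fpp" → prefix "fp" already present; 1 new (p)
Total nodes = 6 + 9 + 4 + 4 + 1 + 4 + 3 + 3 + 3 + 6 + 0 + 6 + 1 + 8 + 8 + 6 + 5 + 1 + 1 = 79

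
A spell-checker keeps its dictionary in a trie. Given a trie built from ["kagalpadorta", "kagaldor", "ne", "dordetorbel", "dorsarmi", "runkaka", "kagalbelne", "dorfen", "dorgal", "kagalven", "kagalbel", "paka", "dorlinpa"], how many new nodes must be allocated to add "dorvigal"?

5

Walking "dorvigal" from the root, the first 3 characters ("dor") follow existing edges; "v" is the first miss.
Each of the 5 remaining characters creates one node.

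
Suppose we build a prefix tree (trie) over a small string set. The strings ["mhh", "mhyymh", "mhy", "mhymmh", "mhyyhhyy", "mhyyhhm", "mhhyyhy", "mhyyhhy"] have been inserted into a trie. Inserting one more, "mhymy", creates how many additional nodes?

The longest prefix of "mhymy" already in the trie is "mhym" (length 4).
New nodes needed: |"mhymy"| − 4 = 5 − 4 = 1.

1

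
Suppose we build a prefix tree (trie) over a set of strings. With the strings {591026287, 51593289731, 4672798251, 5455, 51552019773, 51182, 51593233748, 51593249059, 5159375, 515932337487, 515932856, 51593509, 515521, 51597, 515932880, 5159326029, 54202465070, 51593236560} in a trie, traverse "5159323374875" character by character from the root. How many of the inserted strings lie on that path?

Check each prefix of "5159323374875" against the stored set — each match is an end-marker on the path.
Prefixes of the query that are stored words: "51593233748", "515932337487"
Count: 2

2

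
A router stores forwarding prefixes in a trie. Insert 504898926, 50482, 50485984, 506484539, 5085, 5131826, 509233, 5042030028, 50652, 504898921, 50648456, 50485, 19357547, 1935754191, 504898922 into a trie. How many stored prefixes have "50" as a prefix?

Filter for entries beginning with "50":
Words under "50": 5042030028, 50482, 50485, 50485984, 504898921, 504898922, 504898926, 506484539, 50648456, 50652, 5085, 509233
Count: 12

12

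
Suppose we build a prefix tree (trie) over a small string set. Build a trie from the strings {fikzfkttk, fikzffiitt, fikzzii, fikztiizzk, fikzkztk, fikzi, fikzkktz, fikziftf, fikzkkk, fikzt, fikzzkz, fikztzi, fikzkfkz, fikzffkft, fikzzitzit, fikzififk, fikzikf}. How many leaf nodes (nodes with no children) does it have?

15

Leaves are exactly the stored words that no other stored word extends.
Those words: "fikzffiitt", "fikzffkft", "fikzfkttk", "fikzififk", "fikziftf", "fikzikf", "fikzkfkz", "fikzkkk", "fikzkktz", "fikzkztk", "fikztiizzk", "fikztzi", "fikzzii", "fikzzitzit", "fikzzkz"
Leaf count: 15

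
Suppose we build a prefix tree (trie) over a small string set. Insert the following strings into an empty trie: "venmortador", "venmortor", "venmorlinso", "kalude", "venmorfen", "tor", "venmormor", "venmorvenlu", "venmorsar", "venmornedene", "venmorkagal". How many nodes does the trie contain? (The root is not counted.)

52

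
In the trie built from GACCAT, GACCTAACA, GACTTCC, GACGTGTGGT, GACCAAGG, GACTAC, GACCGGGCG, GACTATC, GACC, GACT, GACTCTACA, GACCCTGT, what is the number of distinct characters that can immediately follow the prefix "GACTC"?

1

Walk "GACTC" from the root, arriving at one node.
Distinct next characters after "GACTC": T.
That node has 1 child edge.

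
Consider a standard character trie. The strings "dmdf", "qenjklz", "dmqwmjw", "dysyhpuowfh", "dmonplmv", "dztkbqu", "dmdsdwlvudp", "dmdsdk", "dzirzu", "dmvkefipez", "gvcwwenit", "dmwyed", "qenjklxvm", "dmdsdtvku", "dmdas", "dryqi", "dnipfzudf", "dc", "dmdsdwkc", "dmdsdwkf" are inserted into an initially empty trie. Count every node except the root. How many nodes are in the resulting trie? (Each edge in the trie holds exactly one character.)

For each word, the new-node count is its length minus the longest prefix already in the trie:
  "dmdf" → 4 new (d, m, d, f)
  "qenjklz" → 7 new (q, e, n, j, k, l, z)
  "dmqwmjw" → prefix "dm" already present; 5 new (q, w, m, j, w)
  "dysyhpuowfh" → prefix "d" already present; 10 new (y, s, y, h, p, u, o, w, f, h)
  "dmonplmv" → prefix "dm" already present; 6 new (o, n, p, l, m, v)
  "dztkbqu" → prefix "d" already present; 6 new (z, t, k, b, q, u)
  "dmdsdwlvudp" → prefix "dmd" already present; 8 new (s, d, w, l, v, u, d, p)
  "dmdsdk" → prefix "dmdsd" already present; 1 new (k)
  "dzirzu" → prefix "dz" already present; 4 new (i, r, z, u)
  "dmvkefipez" → prefix "dm" already present; 8 new (v, k, e, f, i, p, e, z)
  "gvcwwenit" → 9 new (g, v, c, w, w, e, n, i, t)
  "dmwyed" → prefix "dm" already present; 4 new (w, y, e, d)
  "qenjklxvm" → prefix "qenjkl" already present; 3 new (x, v, m)
  "dmdsdtvku" → prefix "dmdsd" already present; 4 new (t, v, k, u)
  "dmdas" → prefix "dmd" already present; 2 new (a, s)
  "dryqi" → prefix "d" already present; 4 new (r, y, q, i)
  "dnipfzudf" → prefix "d" already present; 8 new (n, i, p, f, z, u, d, f)
  "dc" → prefix "d" already present; 1 new (c)
  "dmdsdwkc" → prefix "dmdsdw" already present; 2 new (k, c)
  "dmdsdwkf" → prefix "dmdsdwk" already present; 1 new (f)
Total nodes = 4 + 7 + 5 + 10 + 6 + 6 + 8 + 1 + 4 + 8 + 9 + 4 + 3 + 4 + 2 + 4 + 8 + 1 + 2 + 1 = 97

97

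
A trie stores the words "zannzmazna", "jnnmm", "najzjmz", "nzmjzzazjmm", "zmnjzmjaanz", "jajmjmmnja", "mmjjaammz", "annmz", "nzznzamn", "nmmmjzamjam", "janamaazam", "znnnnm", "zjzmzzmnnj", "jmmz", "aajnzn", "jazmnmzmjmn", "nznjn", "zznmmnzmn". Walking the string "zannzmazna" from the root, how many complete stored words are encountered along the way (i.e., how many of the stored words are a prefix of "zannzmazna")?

Traverse "zannzmazna" character by character; count nodes along the way that are marked as word ends.
Prefixes of the query that are stored words: "zannzmazna"
Count: 1

1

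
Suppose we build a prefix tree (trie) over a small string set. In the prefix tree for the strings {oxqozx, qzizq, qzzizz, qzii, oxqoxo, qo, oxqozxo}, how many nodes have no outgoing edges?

Leaves are exactly the stored words that no other stored word extends.
Those words: "oxqoxo", "oxqozxo", "qo", "qzii", "qzizq", "qzzizz"
Leaf count: 6

6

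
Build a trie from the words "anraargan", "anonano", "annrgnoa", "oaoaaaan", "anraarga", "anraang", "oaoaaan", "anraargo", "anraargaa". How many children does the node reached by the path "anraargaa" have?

0

Follow the path "anraargaa" to its node, then look at its outgoing edges.
No stored string extends past "anraargaa".
That node has 0 child edges.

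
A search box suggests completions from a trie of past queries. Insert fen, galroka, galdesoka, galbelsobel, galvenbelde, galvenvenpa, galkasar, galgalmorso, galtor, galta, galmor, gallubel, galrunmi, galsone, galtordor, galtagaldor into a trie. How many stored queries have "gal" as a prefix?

Traverse to the node for "gal", then collect every word in that subtree.
Matches: "galbelsobel", "galdesoka", "galgalmorso", "galkasar", "gallubel", "galmor", "galroka", "galrunmi", "galsone", "galta", "galtagaldor", "galtor", "galtordor", "galvenbelde", "galvenvenpa"
Count: 15

15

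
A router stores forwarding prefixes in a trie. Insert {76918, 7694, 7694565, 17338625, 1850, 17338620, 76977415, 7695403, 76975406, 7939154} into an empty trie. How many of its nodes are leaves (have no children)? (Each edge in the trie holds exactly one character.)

A leaf is a node with no children — equivalently, the end of a word that is not a proper prefix of any other stored word.
Those words: "17338620", "17338625", "1850", "76918", "7694565", "7695403", "76975406", "76977415", "7939154"
Leaf count: 9

9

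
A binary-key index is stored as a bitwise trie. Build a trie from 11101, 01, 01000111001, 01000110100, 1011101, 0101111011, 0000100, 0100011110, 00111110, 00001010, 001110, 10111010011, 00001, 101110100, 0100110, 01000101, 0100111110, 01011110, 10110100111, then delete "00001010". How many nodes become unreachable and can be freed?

Walk "00001010" from the leaf back toward the root, removing each node that no remaining word uses.
The suffix "10" (2 nodes) is used only by "00001010"; the node for "000010" still has the child "0", so pruning stops there.
Nodes removed: 2

2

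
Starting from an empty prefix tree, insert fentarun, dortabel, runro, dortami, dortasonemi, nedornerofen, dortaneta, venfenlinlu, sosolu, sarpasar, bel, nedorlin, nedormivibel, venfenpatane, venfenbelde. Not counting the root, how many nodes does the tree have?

For each word, the new-node count is its length minus the longest prefix already in the trie:
  "fentarun" → 8 new (f, e, n, t, a, r, u, n)
  "dortabel" → 8 new (d, o, r, t, a, b, e, l)
  "runro" → 5 new (r, u, n, r, o)
  "dortami" → prefix "dorta" already present; 2 new (m, i)
  "dortasonemi" → prefix "dorta" already present; 6 new (s, o, n, e, m, i)
  "nedornerofen" → 12 new (n, e, d, o, r, n, e, r, o, f, e, n)
  "dortaneta" → prefix "dorta" already present; 4 new (n, e, t, a)
  "venfenlinlu" → 11 new (v, e, n, f, e, n, l, i, n, l, u)
  "sosolu" → 6 new (s, o, s, o, l, u)
  "sarpasar" → prefix "s" already present; 7 new (a, r, p, a, s, a, r)
  "bel" → 3 new (b, e, l)
  "nedorlin" → prefix "nedor" already present; 3 new (l, i, n)
  "nedormivibel" → prefix "nedor" already present; 7 new (m, i, v, i, b, e, l)
  "venfenpatane" → prefix "venfen" already present; 6 new (p, a, t, a, n, e)
  "venfenbelde" → prefix "venfen" already present; 5 new (b, e, l, d, e)
Total nodes = 8 + 8 + 5 + 2 + 6 + 12 + 4 + 11 + 6 + 7 + 3 + 3 + 7 + 6 + 5 = 93

93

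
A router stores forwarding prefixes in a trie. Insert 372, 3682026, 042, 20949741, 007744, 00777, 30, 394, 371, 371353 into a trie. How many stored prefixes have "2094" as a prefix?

1

Walk to "2094"; the words in its subtree are exactly those with that prefix.
Matches: "20949741"
Count: 1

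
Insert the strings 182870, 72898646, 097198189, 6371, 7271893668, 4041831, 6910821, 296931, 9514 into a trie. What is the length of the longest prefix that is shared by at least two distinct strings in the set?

The deepest shared node is where two words last agree before diverging.
e.g. "7271893668" and "72898646" share the prefix "72" of length 2; no pair shares a longer one.
Longest shared-prefix length: 2

2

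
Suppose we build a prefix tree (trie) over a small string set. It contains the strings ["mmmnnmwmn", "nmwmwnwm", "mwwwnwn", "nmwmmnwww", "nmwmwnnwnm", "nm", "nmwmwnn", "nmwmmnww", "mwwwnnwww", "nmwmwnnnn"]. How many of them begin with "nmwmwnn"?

3

Walk to "nmwmwnn"; the words in its subtree are exactly those with that prefix.
Matches: "nmwmwnn", "nmwmwnnnn", "nmwmwnnwnm"
Count: 3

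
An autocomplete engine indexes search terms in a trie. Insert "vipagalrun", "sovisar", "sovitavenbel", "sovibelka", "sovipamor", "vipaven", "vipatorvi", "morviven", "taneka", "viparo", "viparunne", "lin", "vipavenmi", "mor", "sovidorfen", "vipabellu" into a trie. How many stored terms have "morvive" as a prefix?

1

Walk to "morvive"; the words in its subtree are exactly those with that prefix.
Words under "morvive": morviven
Count: 1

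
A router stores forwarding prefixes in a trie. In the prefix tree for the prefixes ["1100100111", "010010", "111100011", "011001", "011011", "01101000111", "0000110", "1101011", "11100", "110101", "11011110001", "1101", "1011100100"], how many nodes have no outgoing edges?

A leaf is a node with no children — equivalently, the end of a word that is not a proper prefix of any other stored word.
Those words: "0000110", "010010", "011001", "01101000111", "011011", "1011100100", "1100100111", "1101011", "11011110001", "11100", "111100011"
Leaf count: 11

11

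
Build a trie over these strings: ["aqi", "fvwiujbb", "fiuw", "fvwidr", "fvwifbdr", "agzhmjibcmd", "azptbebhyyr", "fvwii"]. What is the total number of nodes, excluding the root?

41

Insert word by word; a character creates a node only if that edge doesn't already exist:
  "aqi" → 3 new (a, q, i)
  "fvwiujbb" → 8 new (f, v, w, i, u, j, b, b)
  "fiuw" → prefix "f" already present; 3 new (i, u, w)
  "fvwidr" → prefix "fvwi" already present; 2 new (d, r)
  "fvwifbdr" → prefix "fvwi" already present; 4 new (f, b, d, r)
  "agzhmjibcmd" → prefix "a" already present; 10 new (g, z, h, m, j, i, b, c, m, d)
  "azptbebhyyr" → prefix "a" already present; 10 new (z, p, t, b, e, b, h, y, y, r)
  "fvwii" → prefix "fvwi" already present; 1 new (i)
Total nodes = 3 + 8 + 3 + 2 + 4 + 10 + 10 + 1 = 41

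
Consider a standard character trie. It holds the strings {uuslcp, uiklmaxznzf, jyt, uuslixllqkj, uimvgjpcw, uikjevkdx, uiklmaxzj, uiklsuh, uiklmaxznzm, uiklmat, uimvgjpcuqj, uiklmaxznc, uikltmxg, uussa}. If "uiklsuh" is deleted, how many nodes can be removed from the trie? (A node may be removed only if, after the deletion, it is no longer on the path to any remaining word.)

Walk "uiklsuh" from the leaf back toward the root, removing each node that no remaining word uses.
The suffix "suh" (3 nodes) is used only by "uiklsuh"; the node for "uikl" still has the child "m", so pruning stops there.
Nodes removed: 3

3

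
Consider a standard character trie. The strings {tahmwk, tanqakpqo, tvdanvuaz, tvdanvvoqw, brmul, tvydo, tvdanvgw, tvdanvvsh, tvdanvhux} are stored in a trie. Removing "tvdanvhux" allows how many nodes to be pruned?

3

A node on "tvdanvhux"'s path can go only if nothing else ends at it or branches off below it.
The suffix "hux" (3 nodes) is used only by "tvdanvhux"; the node for "tvdanv" still has the child "u", so pruning stops there.
Nodes removed: 3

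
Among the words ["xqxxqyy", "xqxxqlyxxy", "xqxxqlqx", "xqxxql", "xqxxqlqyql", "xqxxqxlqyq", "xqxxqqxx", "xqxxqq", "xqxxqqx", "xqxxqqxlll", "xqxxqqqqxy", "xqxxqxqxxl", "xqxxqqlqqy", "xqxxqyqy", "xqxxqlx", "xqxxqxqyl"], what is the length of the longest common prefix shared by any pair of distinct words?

The deepest shared node is where two words last agree before diverging.
"xqxxqlqx" and "xqxxqlqyql" agree on "xqxxqlq" (7 characters) before diverging; nothing deeper is shared.
Longest shared-prefix length: 7

7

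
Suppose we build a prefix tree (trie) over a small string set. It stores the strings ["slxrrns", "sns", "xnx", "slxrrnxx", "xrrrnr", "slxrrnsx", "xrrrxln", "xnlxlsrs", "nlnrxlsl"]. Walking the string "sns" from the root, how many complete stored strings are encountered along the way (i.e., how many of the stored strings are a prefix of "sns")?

Traverse "sns" character by character; count nodes along the way that are marked as word ends.
Prefixes of the query that are stored words: "sns"
Count: 1

1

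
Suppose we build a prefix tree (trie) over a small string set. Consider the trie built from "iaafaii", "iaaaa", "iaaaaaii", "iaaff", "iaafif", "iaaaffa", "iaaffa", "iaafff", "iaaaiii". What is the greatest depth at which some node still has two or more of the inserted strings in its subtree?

The deepest shared node is where two words last agree before diverging.
"iaaaa" and "iaaaaaii" agree on "iaaaa" (5 characters) before diverging; nothing deeper is shared.
Longest shared-prefix length: 5

5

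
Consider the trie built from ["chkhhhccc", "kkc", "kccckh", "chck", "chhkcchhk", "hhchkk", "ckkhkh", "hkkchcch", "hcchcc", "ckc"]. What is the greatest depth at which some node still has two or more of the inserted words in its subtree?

Equivalently: take the maximum, over all pairs, of their longest common prefix length.
e.g. "chck" and "chhkcchhk" share the prefix "ch" of length 2; no pair shares a longer one.
Longest shared-prefix length: 2

2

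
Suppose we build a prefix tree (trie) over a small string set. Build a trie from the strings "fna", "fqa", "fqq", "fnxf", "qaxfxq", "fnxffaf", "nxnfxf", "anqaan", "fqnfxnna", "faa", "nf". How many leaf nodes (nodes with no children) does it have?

A leaf is a node with no children — equivalently, the end of a word that is not a proper prefix of any other stored word.
Those words: "anqaan", "faa", "fna", "fnxffaf", "fqa", "fqnfxnna", "fqq", "nf", "nxnfxf", "qaxfxq"
Leaf count: 10

10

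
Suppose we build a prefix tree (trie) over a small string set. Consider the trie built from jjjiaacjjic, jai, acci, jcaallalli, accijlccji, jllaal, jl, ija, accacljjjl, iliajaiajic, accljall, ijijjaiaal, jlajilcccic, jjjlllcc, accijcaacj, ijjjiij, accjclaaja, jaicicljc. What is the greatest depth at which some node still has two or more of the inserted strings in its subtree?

5

Look for the deepest trie node that still has at least two words in its subtree.
e.g. "accijcaacj" and "accijlccji" share the prefix "accij" of length 5; no pair shares a longer one.
Longest shared-prefix length: 5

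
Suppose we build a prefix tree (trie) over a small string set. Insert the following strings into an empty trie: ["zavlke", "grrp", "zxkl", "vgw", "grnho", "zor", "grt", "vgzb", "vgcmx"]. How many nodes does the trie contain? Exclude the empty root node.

27

Trie structure (* marks end of a word):
(root)
├─ g
│  └─ r
│     ├─ n
│     │  └─ h
│     │     └─ o *
│     ├─ r
│     │  └─ p *
│     └─ t *
├─ v
│  └─ g
│     ├─ c
│     │  └─ m
│     │     └─ x *
│     ├─ w *
│     └─ z
│        └─ b *
└─ z
   ├─ a
   │  └─ v
   │     └─ l
   │        └─ k
   │           └─ e *
   ├─ o
   │  └─ r *
   └─ x
      └─ k
         └─ l *
Counting every labelled node above: 27.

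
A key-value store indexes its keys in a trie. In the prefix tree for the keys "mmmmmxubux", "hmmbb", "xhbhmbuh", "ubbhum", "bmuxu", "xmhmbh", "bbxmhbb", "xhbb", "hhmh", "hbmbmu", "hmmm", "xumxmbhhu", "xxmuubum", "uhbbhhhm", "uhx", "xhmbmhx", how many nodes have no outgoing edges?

A leaf is a node with no children — equivalently, the end of a word that is not a proper prefix of any other stored word.
Those words: "bbxmhbb", "bmuxu", "hbmbmu", "hhmh", "hmmbb", "hmmm", "mmmmmxubux", "ubbhum", "uhbbhhhm", "uhx", "xhbb", "xhbhmbuh", "xhmbmhx", "xmhmbh", "xumxmbhhu", "xxmuubum"
Leaf count: 16

16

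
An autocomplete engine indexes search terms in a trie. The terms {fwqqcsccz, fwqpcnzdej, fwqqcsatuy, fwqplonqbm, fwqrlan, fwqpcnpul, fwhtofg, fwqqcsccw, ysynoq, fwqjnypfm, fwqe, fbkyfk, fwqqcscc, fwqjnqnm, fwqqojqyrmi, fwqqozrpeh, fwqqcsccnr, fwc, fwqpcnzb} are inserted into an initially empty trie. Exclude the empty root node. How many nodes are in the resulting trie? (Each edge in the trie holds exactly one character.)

Count nodes per top-level branch (shared prefixes stored once):
  'f'-branch (fbkyfk, fwc, fwhtofg, fwqe, fwqjnqnm, fwqjnypfm, fwqpcnpul, fwqpcnzb, fwqpcnzdej, fwqplonqbm, fwqqcsatuy, fwqqcscc, fwqqcsccnr, fwqqcsccw, fwqqcsccz, fwqqojqyrmi, fwqqozrpeh, fwqrlan): 70 nodes
  'y'-branch (ysynoq): 6 nodes
Sum: 76

76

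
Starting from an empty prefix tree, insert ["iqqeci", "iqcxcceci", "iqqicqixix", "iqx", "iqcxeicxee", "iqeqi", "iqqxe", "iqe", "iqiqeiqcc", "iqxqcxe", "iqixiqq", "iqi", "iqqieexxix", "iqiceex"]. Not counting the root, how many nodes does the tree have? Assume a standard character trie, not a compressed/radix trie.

Trace insertions, counting only characters that open a new branch:
  "iqqeci" → 6 new (i, q, q, e, c, i)
  "iqcxcceci" → prefix "iq" already present; 7 new (c, x, c, c, e, c, i)
  "iqqicqixix" → prefix "iqq" already present; 7 new (i, c, q, i, x, i, x)
  "iqx" → prefix "iq" already present; 1 new (x)
  "iqcxeicxee" → prefix "iqcx" already present; 6 new (e, i, c, x, e, e)
  "iqeqi" → prefix "iq" already present; 3 new (e, q, i)
  "iqqxe" → prefix "iqq" already present; 2 new (x, e)
  "iqe" → prefix "iqe" already present; 0 new (none)
  "iqiqeiqcc" → prefix "iq" already present; 7 new (i, q, e, i, q, c, c)
  "iqxqcxe" → prefix "iqx" already present; 4 new (q, c, x, e)
  "iqixiqq" → prefix "iqi" already present; 4 new (x, i, q, q)
  "iqi" → prefix "iqi" already present; 0 new (none)
  "iqqieexxix" → prefix "iqqi" already present; 6 new (e, e, x, x, i, x)
  "iqiceex" → prefix "iqi" already present; 4 new (c, e, e, x)
Total nodes = 6 + 7 + 7 + 1 + 6 + 3 + 2 + 0 + 7 + 4 + 4 + 0 + 6 + 4 = 57

57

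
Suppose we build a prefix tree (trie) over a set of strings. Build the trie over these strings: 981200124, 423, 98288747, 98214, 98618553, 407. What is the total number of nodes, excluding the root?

28

Trie structure (* marks end of a word):
(root)
├─ 4
│  ├─ 0
│  │  └─ 7 *
│  └─ 2
│     └─ 3 *
└─ 9
   └─ 8
      ├─ 1
      │  └─ 2
      │     └─ 0
      │        └─ 0
      │           └─ 1
      │              └─ 2
      │                 └─ 4 *
      ├─ 2
      │  ├─ 1
      │  │  └─ 4 *
      │  └─ 8
      │     └─ 8
      │        └─ 7
      │           └─ 4
      │              └─ 7 *
      └─ 6
         └─ 1
            └─ 8
               └─ 5
                  └─ 5
                     └─ 3 *
Counting every labelled node above: 28.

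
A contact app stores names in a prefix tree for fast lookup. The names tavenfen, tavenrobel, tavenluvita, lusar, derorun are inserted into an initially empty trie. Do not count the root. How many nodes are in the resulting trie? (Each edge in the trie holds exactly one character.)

31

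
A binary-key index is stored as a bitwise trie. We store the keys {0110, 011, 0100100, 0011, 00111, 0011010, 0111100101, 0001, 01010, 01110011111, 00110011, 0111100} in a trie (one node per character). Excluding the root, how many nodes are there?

Trie structure (* marks end of a word):
(root)
└─ 0
   ├─ 0
   │  ├─ 0
   │  │  └─ 1 *
   │  └─ 1
   │     └─ 1 *
   │        ├─ 0
   │        │  ├─ 0
   │        │  │  └─ 1
   │        │  │     └─ 1 *
   │        │  └─ 1
   │        │     └─ 0 *
   │        └─ 1 *
   └─ 1
      ├─ 0
      │  ├─ 0
      │  │  └─ 1
      │  │     └─ 0
      │  │        └─ 0 *
      │  └─ 1
      │     └─ 0 *
      └─ 1 *
         ├─ 0 *
         └─ 1
            ├─ 0
            │  └─ 0
            │     └─ 1
            │        └─ 1
            │           └─ 1
            │              └─ 1
            │                 └─ 1 *
            └─ 1
               └─ 0
                  └─ 0 *
                     └─ 1
                        └─ 0
                           └─ 1 *
Counting every labelled node above: 37.

37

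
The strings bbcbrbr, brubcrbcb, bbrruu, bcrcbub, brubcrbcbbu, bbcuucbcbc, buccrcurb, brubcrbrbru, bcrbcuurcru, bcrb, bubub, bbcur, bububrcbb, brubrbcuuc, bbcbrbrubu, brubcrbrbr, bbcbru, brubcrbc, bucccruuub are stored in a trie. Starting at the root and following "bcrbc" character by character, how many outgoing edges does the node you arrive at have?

1

Walk "bcrbc" from the root, arriving at one node.
Distinct next characters after "bcrbc": u.
That node has 1 child edge.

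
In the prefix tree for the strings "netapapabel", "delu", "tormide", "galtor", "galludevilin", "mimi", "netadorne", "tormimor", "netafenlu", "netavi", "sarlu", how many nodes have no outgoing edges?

11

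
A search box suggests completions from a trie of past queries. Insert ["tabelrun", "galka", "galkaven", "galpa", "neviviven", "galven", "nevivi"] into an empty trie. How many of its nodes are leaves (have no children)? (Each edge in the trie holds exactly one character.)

5

A leaf is a node with no children — equivalently, the end of a word that is not a proper prefix of any other stored word.
Those words: "galkaven", "galpa", "galven", "neviviven", "tabelrun"
Leaf count: 5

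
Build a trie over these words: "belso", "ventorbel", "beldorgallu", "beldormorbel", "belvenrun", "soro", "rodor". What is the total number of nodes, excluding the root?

43

Insert word by word; a character creates a node only if that edge doesn't already exist:
  "belso" → 5 new (b, e, l, s, o)
  "ventorbel" → 9 new (v, e, n, t, o, r, b, e, l)
  "beldorgallu" → prefix "bel" already present; 8 new (d, o, r, g, a, l, l, u)
  "beldormorbel" → prefix "beldor" already present; 6 new (m, o, r, b, e, l)
  "belvenrun" → prefix "bel" already present; 6 new (v, e, n, r, u, n)
  "soro" → 4 new (s, o, r, o)
  "rodor" → 5 new (r, o, d, o, r)
Total nodes = 5 + 9 + 8 + 6 + 6 + 4 + 5 = 43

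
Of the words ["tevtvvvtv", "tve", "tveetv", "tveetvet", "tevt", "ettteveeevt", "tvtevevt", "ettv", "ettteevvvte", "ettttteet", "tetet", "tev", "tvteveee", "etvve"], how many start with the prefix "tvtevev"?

Walk to "tvtevev"; the words in its subtree are exactly those with that prefix.
Words under "tvtevev": tvtevevt
Count: 1

1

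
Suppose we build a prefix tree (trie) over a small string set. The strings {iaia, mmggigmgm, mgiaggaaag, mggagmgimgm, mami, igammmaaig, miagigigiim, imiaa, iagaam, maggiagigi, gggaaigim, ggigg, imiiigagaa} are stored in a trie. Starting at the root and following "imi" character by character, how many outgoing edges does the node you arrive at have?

2

Walk "imi" from the root, arriving at one node.
Distinct next characters after "imi": a, i.
That node has 2 child edges.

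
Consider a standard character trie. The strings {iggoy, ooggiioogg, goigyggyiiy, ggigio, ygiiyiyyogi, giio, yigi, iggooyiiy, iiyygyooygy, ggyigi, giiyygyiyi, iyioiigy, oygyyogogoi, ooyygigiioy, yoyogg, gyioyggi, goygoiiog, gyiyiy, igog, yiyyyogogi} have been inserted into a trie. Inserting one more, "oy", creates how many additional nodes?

0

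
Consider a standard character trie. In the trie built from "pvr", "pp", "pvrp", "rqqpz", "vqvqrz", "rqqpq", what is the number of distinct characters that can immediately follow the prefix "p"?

2

Follow the path "p" to its node, then look at its outgoing edges.
Characters that immediately follow "p" among the stored strings: {p, v}.
That node has 2 child edges.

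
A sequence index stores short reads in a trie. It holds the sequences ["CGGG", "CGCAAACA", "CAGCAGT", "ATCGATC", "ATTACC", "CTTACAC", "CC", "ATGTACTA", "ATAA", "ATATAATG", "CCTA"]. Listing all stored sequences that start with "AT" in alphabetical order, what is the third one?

ATCGATC

DFS of the "AT" subtree visits, in order: "ATAA", "ATATAATG", "ATCGATC", "ATGTACTA", "ATTACC"
Position 3: ATCGATC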